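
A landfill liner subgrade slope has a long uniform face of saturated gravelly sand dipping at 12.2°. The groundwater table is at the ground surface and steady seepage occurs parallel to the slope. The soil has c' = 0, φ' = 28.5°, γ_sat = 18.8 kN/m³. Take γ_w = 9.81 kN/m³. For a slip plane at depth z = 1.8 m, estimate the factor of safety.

With seepage parallel to the slope and the water table at the surface, the effective normal stress on the slip plane uses the buoyant unit weight γ' = γ_sat − γ_w while the driving shear stress uses γ_sat:
FS = [c' + γ' z cos²β tanφ'] / [γ_sat z sinβ cosβ]
(For c' = 0 this reduces to FS = (γ'/γ_sat)·tanφ'/tanβ.)
γ' = 18.8 − 9.81 = 8.99 kN/m³
Numerator = 0.0 + 8.99·1.8·cos²12.2°·tan28.5° = 0.0 + 8.99·1.8·0.9553·0.5430 = 8.394 kPa
Denominator = 18.8·1.8·sin12.2°·cos12.2° = 18.8·1.8·0.2113·0.9774 = 6.990 kPa
FS = 8.394 / 6.990 = 1.201

FS = 1.20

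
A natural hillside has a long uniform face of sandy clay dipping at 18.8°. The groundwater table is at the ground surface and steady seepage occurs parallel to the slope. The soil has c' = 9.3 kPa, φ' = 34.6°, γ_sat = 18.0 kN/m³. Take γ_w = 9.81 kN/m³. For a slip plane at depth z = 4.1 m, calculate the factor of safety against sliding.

With seepage parallel to the slope and the water table at the surface, the effective normal stress on the slip plane uses the buoyant unit weight γ' = γ_sat − γ_w while the driving shear stress uses γ_sat:
FS = [c' + γ' z cos²β tanφ'] / [γ_sat z sinβ cosβ]
γ' = 18.0 − 9.81 = 8.19 kN/m³
Numerator = 9.3 + 8.19·4.1·cos²18.8°·tan34.6° = 9.3 + 8.19·4.1·0.8961·0.6899 = 30.059 kPa
Denominator = 18.0·4.1·sin18.8°·cos18.8° = 18.0·4.1·0.3223·0.9466 = 22.514 kPa
FS = 30.059 / 22.514 = 1.335

FS = 1.34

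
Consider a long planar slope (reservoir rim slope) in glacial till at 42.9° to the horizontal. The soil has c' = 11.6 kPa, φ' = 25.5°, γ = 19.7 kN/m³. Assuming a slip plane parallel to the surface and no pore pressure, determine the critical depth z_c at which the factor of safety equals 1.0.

z_c = 2.43 m

Setting FS = 1.00 in FS = [c' + γz cos²β tanφ'] / [γz sinβ cosβ] and solving for z:
z = c' / [γ cosβ (FS·sinβ − cosβ·tanφ')]
  = 11.6 / [19.7·cos42.9°·(1.00·sin42.9° − cos42.9°·tan25.5°)]
  = 11.6 / [19.7·0.7325·(1.00·0.6807 − 0.7325·0.4770)]
  = 11.6 / 4.7813 = 2.426 m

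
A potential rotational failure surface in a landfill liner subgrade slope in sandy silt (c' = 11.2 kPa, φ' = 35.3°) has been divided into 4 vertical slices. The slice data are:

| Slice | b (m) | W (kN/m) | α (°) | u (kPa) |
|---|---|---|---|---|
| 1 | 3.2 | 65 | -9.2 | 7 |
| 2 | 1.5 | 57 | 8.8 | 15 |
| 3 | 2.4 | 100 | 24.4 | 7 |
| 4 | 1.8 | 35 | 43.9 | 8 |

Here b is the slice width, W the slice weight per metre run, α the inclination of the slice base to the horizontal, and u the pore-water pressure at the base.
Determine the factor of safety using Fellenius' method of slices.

Ordinary method of slices: FS = Σ[c'·Δl_i + (W_i cosα_i − u_i·Δl_i)·tanφ'] / Σ W_i sinα_i, with Δl_i = b_i / cosα_i.
Slice 1: Δl = 3.2/cos(-9.2°) = 3.242 m; N'_1 = 65·cos(-9.2°) − 7·3.242 = 41.5; c'Δl = 36.31; W sinα = -10.4
Slice 2: Δl = 1.5/cos8.8° = 1.518 m; N'_2 = 57·cos8.8° − 15·1.518 = 33.6; c'Δl = 17.00; W sinα = 8.7
Slice 3: Δl = 2.4/cos24.4° = 2.635 m; N'_3 = 100·cos24.4° − 7·2.635 = 72.6; c'Δl = 29.52; W sinα = 41.3
Slice 4: Δl = 1.8/cos43.9° = 2.498 m; N'_4 = 35·cos43.9° − 8·2.498 = 5.2; c'Δl = 27.98; W sinα = 24.3
Σc'Δl = 110.8 kN/m; ΣN' = 152.9 kN/m; ΣW sinα = 63.9 kN/m
Resisting = 110.8 + 152.9·tan35.3° = 110.8 + 108.3 = 219.1 kN/m
FS = 219.1 / 63.9 = 3.428

FS = 3.43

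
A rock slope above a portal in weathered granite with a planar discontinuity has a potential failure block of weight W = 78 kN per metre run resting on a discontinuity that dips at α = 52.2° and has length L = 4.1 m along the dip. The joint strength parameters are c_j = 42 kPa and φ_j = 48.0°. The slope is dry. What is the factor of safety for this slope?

Resolving the block weight along and normal to the plane and applying the Mohr–Coulomb strength on the joint:
N' = W cosα = 78·cos52.2° = 47.8 kN/m
Driving force T = W sinα = 78·sin52.2° = 61.6 kN/m
Resisting force R = c_j·L + N'·tanφ_j = 42·4.1 + 47.8·tan48.0° = 172.2 + 53.1 = 225.3 kN/m
FS = R / T = 225.3 / 61.6 = 3.655

FS = 3.66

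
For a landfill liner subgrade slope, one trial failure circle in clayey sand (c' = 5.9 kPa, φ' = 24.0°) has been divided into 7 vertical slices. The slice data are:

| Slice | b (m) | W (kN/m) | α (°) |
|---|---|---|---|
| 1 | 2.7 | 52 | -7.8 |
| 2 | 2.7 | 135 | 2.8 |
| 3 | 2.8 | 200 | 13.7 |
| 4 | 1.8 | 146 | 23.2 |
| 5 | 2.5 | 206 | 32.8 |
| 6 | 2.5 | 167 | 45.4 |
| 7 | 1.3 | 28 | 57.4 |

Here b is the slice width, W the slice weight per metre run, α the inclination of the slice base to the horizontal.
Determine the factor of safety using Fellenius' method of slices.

FS = 1.34

Ordinary method of slices: FS = Σ[c'·Δl_i + (W_i cosα_i)·tanφ'] / Σ W_i sinα_i, with Δl_i = b_i / cosα_i.
Slice 1: Δl = 2.7/cos(-7.8°) = 2.725 m; N'_1 = 52·cos(-7.8°) = 51.5; c'Δl = 16.08; W sinα = -7.1
Slice 2: Δl = 2.7/cos2.8° = 2.703 m; N'_2 = 135·cos2.8° = 134.8; c'Δl = 15.95; W sinα = 6.6
Slice 3: Δl = 2.8/cos13.7° = 2.882 m; N'_3 = 200·cos13.7° = 194.3; c'Δl = 17.00; W sinα = 47.4
Slice 4: Δl = 1.8/cos23.2° = 1.958 m; N'_4 = 146·cos23.2° = 134.2; c'Δl = 11.55; W sinα = 57.5
Slice 5: Δl = 2.5/cos32.8° = 2.974 m; N'_5 = 206·cos32.8° = 173.2; c'Δl = 17.55; W sinα = 111.6
Slice 6: Δl = 2.5/cos45.4° = 3.560 m; N'_6 = 167·cos45.4° = 117.3; c'Δl = 21.01; W sinα = 118.9
Slice 7: Δl = 1.3/cos57.4° = 2.413 m; N'_7 = 28·cos57.4° = 15.1; c'Δl = 14.24; W sinα = 23.6
Σc'Δl = 113.4 kN/m; ΣN' = 820.4 kN/m; ΣW sinα = 358.5 kN/m
Resisting = 113.4 + 820.4·tan24.0° = 113.4 + 365.2 = 478.6 kN/m
FS = 478.6 / 358.5 = 1.335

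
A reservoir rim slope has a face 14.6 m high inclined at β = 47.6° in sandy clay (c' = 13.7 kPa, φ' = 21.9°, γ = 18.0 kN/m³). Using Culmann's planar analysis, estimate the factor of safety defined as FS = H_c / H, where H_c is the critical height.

H_c = (4c'/γ) · sinβ cosφ' / [1 − cos(β − φ')]
    = (4·13.7/18.0) · sin47.6°·cos21.9° / [1 − cos25.7°]
    = 3.044 · 0.6852 / 0.0989 = 21.09 m
FS = H_c / H = 21.09 / 14.6 = 1.444

FS = 1.44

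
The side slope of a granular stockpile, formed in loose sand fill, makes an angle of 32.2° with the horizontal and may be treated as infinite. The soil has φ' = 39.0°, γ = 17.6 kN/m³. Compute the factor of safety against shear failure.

FS = 1.29

For a dry cohesionless infinite slope the factor of safety is FS = tanφ' / tanβ.
FS = tan39.0° / tan32.2° = 0.8098 / 0.6297 = 1.286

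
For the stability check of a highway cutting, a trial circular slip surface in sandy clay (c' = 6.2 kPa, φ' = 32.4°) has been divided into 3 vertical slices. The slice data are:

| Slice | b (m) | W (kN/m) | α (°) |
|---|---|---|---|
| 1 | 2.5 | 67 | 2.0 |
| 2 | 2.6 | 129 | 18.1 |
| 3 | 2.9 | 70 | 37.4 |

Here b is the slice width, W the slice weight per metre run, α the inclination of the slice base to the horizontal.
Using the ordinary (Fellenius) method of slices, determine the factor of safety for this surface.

FS = 2.48

Ordinary method of slices: FS = Σ[c'·Δl_i + (W_i cosα_i)·tanφ'] / Σ W_i sinα_i, with Δl_i = b_i / cosα_i.
Slice 1: Δl = 2.5/cos2.0° = 2.502 m; N'_1 = 67·cos2.0° = 67.0; c'Δl = 15.51; W sinα = 2.3
Slice 2: Δl = 2.6/cos18.1° = 2.735 m; N'_2 = 129·cos18.1° = 122.6; c'Δl = 16.96; W sinα = 40.1
Slice 3: Δl = 2.9/cos37.4° = 3.650 m; N'_3 = 70·cos37.4° = 55.6; c'Δl = 22.63; W sinα = 42.5
Σc'Δl = 55.1 kN/m; ΣN' = 245.2 kN/m; ΣW sinα = 84.9 kN/m
Resisting = 55.1 + 245.2·tan32.4° = 55.1 + 155.6 = 210.7 kN/m
FS = 210.7 / 84.9 = 2.481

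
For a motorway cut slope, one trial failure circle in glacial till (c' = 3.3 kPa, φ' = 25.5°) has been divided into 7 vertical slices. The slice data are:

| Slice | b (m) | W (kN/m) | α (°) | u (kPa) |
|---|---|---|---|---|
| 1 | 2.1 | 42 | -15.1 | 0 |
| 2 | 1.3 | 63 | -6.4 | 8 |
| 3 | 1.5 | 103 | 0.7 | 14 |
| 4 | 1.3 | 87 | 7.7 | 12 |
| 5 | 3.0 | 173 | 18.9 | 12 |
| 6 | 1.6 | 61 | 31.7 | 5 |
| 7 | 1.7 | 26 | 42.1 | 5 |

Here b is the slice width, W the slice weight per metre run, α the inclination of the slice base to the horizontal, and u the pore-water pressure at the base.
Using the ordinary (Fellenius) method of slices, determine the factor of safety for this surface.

Ordinary method of slices: FS = Σ[c'·Δl_i + (W_i cosα_i − u_i·Δl_i)·tanφ'] / Σ W_i sinα_i, with Δl_i = b_i / cosα_i.
Slice 1: Δl = 2.1/cos(-15.1°) = 2.175 m; N'_1 = 42·cos(-15.1°) − 0·2.175 = 40.5; c'Δl = 7.18; W sinα = -10.9
Slice 2: Δl = 1.3/cos(-6.4°) = 1.308 m; N'_2 = 63·cos(-6.4°) − 8·1.308 = 52.1; c'Δl = 4.32; W sinα = -7.0
Slice 3: Δl = 1.5/cos0.7° = 1.500 m; N'_3 = 103·cos0.7° − 14·1.500 = 82.0; c'Δl = 4.95; W sinα = 1.3
Slice 4: Δl = 1.3/cos7.7° = 1.312 m; N'_4 = 87·cos7.7° − 12·1.312 = 70.5; c'Δl = 4.33; W sinα = 11.7
Slice 5: Δl = 3.0/cos18.9° = 3.171 m; N'_5 = 173·cos18.9° − 12·3.171 = 125.6; c'Δl = 10.46; W sinα = 56.0
Slice 6: Δl = 1.6/cos31.7° = 1.881 m; N'_6 = 61·cos31.7° − 5·1.881 = 42.5; c'Δl = 6.21; W sinα = 32.1
Slice 7: Δl = 1.7/cos42.1° = 2.291 m; N'_7 = 26·cos42.1° − 5·2.291 = 7.8; c'Δl = 7.56; W sinα = 17.4
Σc'Δl = 45.0 kN/m; ΣN' = 421.1 kN/m; ΣW sinα = 100.5 kN/m
Resisting = 45.0 + 421.1·tan25.5° = 45.0 + 200.9 = 245.9 kN/m
FS = 245.9 / 100.5 = 2.447

FS = 2.45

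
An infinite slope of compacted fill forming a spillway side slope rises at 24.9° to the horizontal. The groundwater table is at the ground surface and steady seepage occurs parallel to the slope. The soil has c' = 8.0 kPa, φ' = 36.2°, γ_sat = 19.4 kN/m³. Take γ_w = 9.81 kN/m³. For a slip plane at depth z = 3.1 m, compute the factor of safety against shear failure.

With seepage parallel to the slope and the water table at the surface, the effective normal stress on the slip plane uses the buoyant unit weight γ' = γ_sat − γ_w while the driving shear stress uses γ_sat:
FS = [c' + γ' z cos²β tanφ'] / [γ_sat z sinβ cosβ]
γ' = 19.4 − 9.81 = 9.59 kN/m³
Numerator = 8.0 + 9.59·3.1·cos²24.9°·tan36.2° = 8.0 + 9.59·3.1·0.8227·0.7319 = 25.901 kPa
Denominator = 19.4·3.1·sin24.9°·cos24.9° = 19.4·3.1·0.4210·0.9070 = 22.967 kPa
FS = 25.901 / 22.967 = 1.128

FS = 1.13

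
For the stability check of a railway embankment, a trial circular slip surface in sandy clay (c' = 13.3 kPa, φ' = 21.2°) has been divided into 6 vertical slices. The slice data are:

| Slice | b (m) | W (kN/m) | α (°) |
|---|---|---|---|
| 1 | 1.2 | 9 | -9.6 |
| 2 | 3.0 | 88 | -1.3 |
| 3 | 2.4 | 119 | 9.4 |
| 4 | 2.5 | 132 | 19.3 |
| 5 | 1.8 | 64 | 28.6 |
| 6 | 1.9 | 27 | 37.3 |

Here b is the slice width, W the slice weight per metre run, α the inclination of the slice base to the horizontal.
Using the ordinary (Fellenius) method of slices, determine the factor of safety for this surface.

Ordinary method of slices: FS = Σ[c'·Δl_i + (W_i cosα_i)·tanφ'] / Σ W_i sinα_i, with Δl_i = b_i / cosα_i.
Slice 1: Δl = 1.2/cos(-9.6°) = 1.217 m; N'_1 = 9·cos(-9.6°) = 8.9; c'Δl = 16.19; W sinα = -1.5
Slice 2: Δl = 3.0/cos(-1.3°) = 3.001 m; N'_2 = 88·cos(-1.3°) = 88.0; c'Δl = 39.91; W sinα = -2.0
Slice 3: Δl = 2.4/cos9.4° = 2.433 m; N'_3 = 119·cos9.4° = 117.4; c'Δl = 32.35; W sinα = 19.4
Slice 4: Δl = 2.5/cos19.3° = 2.649 m; N'_4 = 132·cos19.3° = 124.6; c'Δl = 35.23; W sinα = 43.6
Slice 5: Δl = 1.8/cos28.6° = 2.050 m; N'_5 = 64·cos28.6° = 56.2; c'Δl = 27.27; W sinα = 30.6
Slice 6: Δl = 1.9/cos37.3° = 2.389 m; N'_6 = 27·cos37.3° = 21.5; c'Δl = 31.77; W sinα = 16.4
Σc'Δl = 182.7 kN/m; ΣN' = 416.5 kN/m; ΣW sinα = 106.6 kN/m
Resisting = 182.7 + 416.5·tan21.2° = 182.7 + 161.6 = 344.3 kN/m
FS = 344.3 / 106.6 = 3.231

FS = 3.23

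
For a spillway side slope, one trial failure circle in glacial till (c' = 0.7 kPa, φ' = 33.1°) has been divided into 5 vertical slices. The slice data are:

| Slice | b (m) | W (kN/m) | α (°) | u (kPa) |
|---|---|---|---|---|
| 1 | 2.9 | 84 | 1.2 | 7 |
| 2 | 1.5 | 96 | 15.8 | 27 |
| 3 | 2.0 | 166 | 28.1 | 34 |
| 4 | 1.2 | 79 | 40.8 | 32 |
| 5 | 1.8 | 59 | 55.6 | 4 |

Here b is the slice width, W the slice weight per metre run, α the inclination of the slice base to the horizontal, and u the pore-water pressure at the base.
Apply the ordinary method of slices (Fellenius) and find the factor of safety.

FS = 0.71

Ordinary method of slices: FS = Σ[c'·Δl_i + (W_i cosα_i − u_i·Δl_i)·tanφ'] / Σ W_i sinα_i, with Δl_i = b_i / cosα_i.
Slice 1: Δl = 2.9/cos1.2° = 2.901 m; N'_1 = 84·cos1.2° − 7·2.901 = 63.7; c'Δl = 2.03; W sinα = 1.8
Slice 2: Δl = 1.5/cos15.8° = 1.559 m; N'_2 = 96·cos15.8° − 27·1.559 = 50.3; c'Δl = 1.09; W sinα = 26.1
Slice 3: Δl = 2.0/cos28.1° = 2.267 m; N'_3 = 166·cos28.1° − 34·2.267 = 69.3; c'Δl = 1.59; W sinα = 78.2
Slice 4: Δl = 1.2/cos40.8° = 1.585 m; N'_4 = 79·cos40.8° − 32·1.585 = 9.1; c'Δl = 1.11; W sinα = 51.6
Slice 5: Δl = 1.8/cos55.6° = 3.186 m; N'_5 = 59·cos55.6° − 4·3.186 = 20.6; c'Δl = 2.23; W sinα = 48.7
Σc'Δl = 8.0 kN/m; ΣN' = 213.0 kN/m; ΣW sinα = 206.4 kN/m
Resisting = 8.0 + 213.0·tan33.1° = 8.0 + 138.8 = 146.9 kN/m
FS = 146.9 / 206.4 = 0.712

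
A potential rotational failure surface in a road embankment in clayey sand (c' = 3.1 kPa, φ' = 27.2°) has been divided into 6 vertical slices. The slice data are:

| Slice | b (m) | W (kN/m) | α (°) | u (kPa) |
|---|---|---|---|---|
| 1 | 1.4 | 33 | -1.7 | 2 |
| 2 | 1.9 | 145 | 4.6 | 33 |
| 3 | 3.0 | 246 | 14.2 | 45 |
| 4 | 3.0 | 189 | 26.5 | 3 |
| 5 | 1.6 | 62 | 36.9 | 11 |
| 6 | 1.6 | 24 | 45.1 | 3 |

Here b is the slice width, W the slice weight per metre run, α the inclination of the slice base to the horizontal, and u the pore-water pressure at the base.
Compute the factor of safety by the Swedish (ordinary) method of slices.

Ordinary method of slices: FS = Σ[c'·Δl_i + (W_i cosα_i − u_i·Δl_i)·tanφ'] / Σ W_i sinα_i, with Δl_i = b_i / cosα_i.
Slice 1: Δl = 1.4/cos(-1.7°) = 1.401 m; N'_1 = 33·cos(-1.7°) − 2·1.401 = 30.2; c'Δl = 4.34; W sinα = -1.0
Slice 2: Δl = 1.9/cos4.6° = 1.906 m; N'_2 = 145·cos4.6° − 33·1.906 = 81.6; c'Δl = 5.91; W sinα = 11.6
Slice 3: Δl = 3.0/cos14.2° = 3.095 m; N'_3 = 246·cos14.2° − 45·3.095 = 99.2; c'Δl = 9.59; W sinα = 60.3
Slice 4: Δl = 3.0/cos26.5° = 3.352 m; N'_4 = 189·cos26.5° − 3·3.352 = 159.1; c'Δl = 10.39; W sinα = 84.3
Slice 5: Δl = 1.6/cos36.9° = 2.001 m; N'_5 = 62·cos36.9° − 11·2.001 = 27.6; c'Δl = 6.20; W sinα = 37.2
Slice 6: Δl = 1.6/cos45.1° = 2.267 m; N'_6 = 24·cos45.1° − 3·2.267 = 10.1; c'Δl = 7.03; W sinα = 17.0
Σc'Δl = 43.5 kN/m; ΣN' = 407.8 kN/m; ΣW sinα = 209.6 kN/m
Resisting = 43.5 + 407.8·tan27.2° = 43.5 + 209.6 = 253.1 kN/m
FS = 253.1 / 209.6 = 1.208

FS = 1.21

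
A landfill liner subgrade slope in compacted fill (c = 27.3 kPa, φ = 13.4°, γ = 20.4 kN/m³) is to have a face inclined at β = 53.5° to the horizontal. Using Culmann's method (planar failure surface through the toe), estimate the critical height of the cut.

H_c = 17.81 m

Culmann's analysis gives the critical failure plane at α_cr = (β + φ)/2 = (53.5 + 13.4)/2 = 33.5°, and the critical height
H_c = (4c/γ) · sinβ cosφ / [1 − cos(β − φ)]
    = (4·27.3/20.4) · sin53.5°·cos13.4° / [1 − cos(40.1°)]
    = 5.353 · 0.8039·0.9728 / [1 − 0.7649]
    = 5.353 · 0.7820 / 0.2351
    = 17.81 m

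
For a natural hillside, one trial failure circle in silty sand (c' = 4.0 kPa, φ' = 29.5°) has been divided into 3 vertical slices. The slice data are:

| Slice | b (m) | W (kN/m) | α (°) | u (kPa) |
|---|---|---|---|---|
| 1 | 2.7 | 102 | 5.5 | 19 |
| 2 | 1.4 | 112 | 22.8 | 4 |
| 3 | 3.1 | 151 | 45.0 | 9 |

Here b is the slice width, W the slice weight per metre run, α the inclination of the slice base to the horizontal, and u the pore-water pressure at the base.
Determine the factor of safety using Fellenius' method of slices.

FS = 0.97

Ordinary method of slices: FS = Σ[c'·Δl_i + (W_i cosα_i − u_i·Δl_i)·tanφ'] / Σ W_i sinα_i, with Δl_i = b_i / cosα_i.
Slice 1: Δl = 2.7/cos5.5° = 2.712 m; N'_1 = 102·cos5.5° − 19·2.712 = 50.0; c'Δl = 10.85; W sinα = 9.8
Slice 2: Δl = 1.4/cos22.8° = 1.519 m; N'_2 = 112·cos22.8° − 4·1.519 = 97.2; c'Δl = 6.07; W sinα = 43.4
Slice 3: Δl = 3.1/cos45.0° = 4.384 m; N'_3 = 151·cos45.0° − 9·4.384 = 67.3; c'Δl = 17.54; W sinα = 106.8
Σc'Δl = 34.5 kN/m; ΣN' = 214.5 kN/m; ΣW sinα = 160.0 kN/m
Resisting = 34.5 + 214.5·tan29.5° = 34.5 + 121.3 = 155.8 kN/m
FS = 155.8 / 160.0 = 0.974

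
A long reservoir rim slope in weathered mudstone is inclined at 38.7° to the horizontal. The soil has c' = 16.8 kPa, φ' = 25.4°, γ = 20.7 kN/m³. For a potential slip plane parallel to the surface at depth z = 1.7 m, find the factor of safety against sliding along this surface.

For an infinite slope with a slip plane parallel to the surface (no pore pressure): FS = [c' + γz cos²β tanφ'] / [γz sinβ cosβ].
γz = 20.7·1.7 = 35.19 kN/m²
Numerator = 16.8 + 35.19·cos²38.7°·tan25.4° = 16.8 + 35.19·0.6091·0.4748 = 26.977 kPa
Denominator = 35.19·sin38.7°·cos38.7° = 35.19·0.6252·0.7804 = 17.171 kPa
FS = 26.977 / 17.171 = 1.571

FS = 1.57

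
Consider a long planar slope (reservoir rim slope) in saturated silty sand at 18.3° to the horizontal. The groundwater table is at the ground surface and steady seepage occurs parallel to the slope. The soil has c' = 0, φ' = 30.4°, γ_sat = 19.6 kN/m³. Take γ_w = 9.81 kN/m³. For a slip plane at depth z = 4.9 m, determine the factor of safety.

FS = 0.89

With seepage parallel to the slope and the water table at the surface, the effective normal stress on the slip plane uses the buoyant unit weight γ' = γ_sat − γ_w while the driving shear stress uses γ_sat:
FS = [c' + γ' z cos²β tanφ'] / [γ_sat z sinβ cosβ]
(For c' = 0 this reduces to FS = (γ'/γ_sat)·tanφ'/tanβ.)
γ' = 19.6 − 9.81 = 9.79 kN/m³
Numerator = 0.0 + 9.79·4.9·cos²18.3°·tan30.4° = 0.0 + 9.79·4.9·0.9014·0.5867 = 25.370 kPa
Denominator = 19.6·4.9·sin18.3°·cos18.3° = 19.6·4.9·0.3140·0.9494 = 28.631 kPa
FS = 25.370 / 28.631 = 0.886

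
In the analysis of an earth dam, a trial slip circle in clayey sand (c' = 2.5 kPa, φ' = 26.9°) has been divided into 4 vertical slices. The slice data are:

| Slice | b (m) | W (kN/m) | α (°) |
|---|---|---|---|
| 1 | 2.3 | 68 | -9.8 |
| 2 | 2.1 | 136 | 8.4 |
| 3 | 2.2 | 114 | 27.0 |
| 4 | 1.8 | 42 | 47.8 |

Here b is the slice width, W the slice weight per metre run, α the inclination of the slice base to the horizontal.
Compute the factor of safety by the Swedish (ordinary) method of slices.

Ordinary method of slices: FS = Σ[c'·Δl_i + (W_i cosα_i)·tanφ'] / Σ W_i sinα_i, with Δl_i = b_i / cosα_i.
Slice 1: Δl = 2.3/cos(-9.8°) = 2.334 m; N'_1 = 68·cos(-9.8°) = 67.0; c'Δl = 5.84; W sinα = -11.6
Slice 2: Δl = 2.1/cos8.4° = 2.123 m; N'_2 = 136·cos8.4° = 134.5; c'Δl = 5.31; W sinα = 19.9
Slice 3: Δl = 2.2/cos27.0° = 2.469 m; N'_3 = 114·cos27.0° = 101.6; c'Δl = 6.17; W sinα = 51.8
Slice 4: Δl = 1.8/cos47.8° = 2.680 m; N'_4 = 42·cos47.8° = 28.2; c'Δl = 6.70; W sinα = 31.1
Σc'Δl = 24.0 kN/m; ΣN' = 331.3 kN/m; ΣW sinα = 91.2 kN/m
Resisting = 24.0 + 331.3·tan26.9° = 24.0 + 168.1 = 192.1 kN/m
FS = 192.1 / 91.2 = 2.107

FS = 2.11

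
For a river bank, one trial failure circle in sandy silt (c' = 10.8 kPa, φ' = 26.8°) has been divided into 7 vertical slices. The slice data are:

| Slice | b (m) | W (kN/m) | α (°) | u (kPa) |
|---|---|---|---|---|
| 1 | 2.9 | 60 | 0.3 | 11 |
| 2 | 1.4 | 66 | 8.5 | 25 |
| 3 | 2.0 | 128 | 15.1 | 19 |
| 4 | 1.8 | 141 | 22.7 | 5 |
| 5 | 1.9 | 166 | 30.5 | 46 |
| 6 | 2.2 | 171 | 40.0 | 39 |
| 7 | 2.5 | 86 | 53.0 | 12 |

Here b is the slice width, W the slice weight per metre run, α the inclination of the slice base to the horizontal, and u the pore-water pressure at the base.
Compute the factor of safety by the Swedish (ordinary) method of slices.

FS = 0.98

Ordinary method of slices: FS = Σ[c'·Δl_i + (W_i cosα_i − u_i·Δl_i)·tanφ'] / Σ W_i sinα_i, with Δl_i = b_i / cosα_i.
Slice 1: Δl = 2.9/cos0.3° = 2.900 m; N'_1 = 60·cos0.3° − 11·2.900 = 28.1; c'Δl = 31.32; W sinα = 0.3
Slice 2: Δl = 1.4/cos8.5° = 1.416 m; N'_2 = 66·cos8.5° − 25·1.416 = 29.9; c'Δl = 15.29; W sinα = 9.8
Slice 3: Δl = 2.0/cos15.1° = 2.072 m; N'_3 = 128·cos15.1° − 19·2.072 = 84.2; c'Δl = 22.37; W sinα = 33.3
Slice 4: Δl = 1.8/cos22.7° = 1.951 m; N'_4 = 141·cos22.7° − 5·1.951 = 120.3; c'Δl = 21.07; W sinα = 54.4
Slice 5: Δl = 1.9/cos30.5° = 2.205 m; N'_5 = 166·cos30.5° − 46·2.205 = 41.6; c'Δl = 23.82; W sinα = 84.3
Slice 6: Δl = 2.2/cos40.0° = 2.872 m; N'_6 = 171·cos40.0° − 39·2.872 = 19.0; c'Δl = 31.02; W sinα = 109.9
Slice 7: Δl = 2.5/cos53.0° = 4.154 m; N'_7 = 86·cos53.0° − 12·4.154 = 1.9; c'Δl = 44.86; W sinα = 68.7
Σc'Δl = 189.7 kN/m; ΣN' = 325.0 kN/m; ΣW sinα = 360.7 kN/m
Resisting = 189.7 + 325.0·tan26.8° = 189.7 + 164.2 = 353.9 kN/m
FS = 353.9 / 360.7 = 0.981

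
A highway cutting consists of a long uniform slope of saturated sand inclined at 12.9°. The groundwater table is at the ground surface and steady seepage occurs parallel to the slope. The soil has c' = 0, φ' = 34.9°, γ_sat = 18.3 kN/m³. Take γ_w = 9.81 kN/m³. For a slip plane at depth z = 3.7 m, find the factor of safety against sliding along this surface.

FS = 1.41

With seepage parallel to the slope and the water table at the surface, the effective normal stress on the slip plane uses the buoyant unit weight γ' = γ_sat − γ_w while the driving shear stress uses γ_sat:
FS = [c' + γ' z cos²β tanφ'] / [γ_sat z sinβ cosβ]
(For c' = 0 this reduces to FS = (γ'/γ_sat)·tanφ'/tanβ.)
γ' = 18.3 − 9.81 = 8.49 kN/m³
Numerator = 0.0 + 8.49·3.7·cos²12.9°·tan34.9° = 0.0 + 8.49·3.7·0.9502·0.6976 = 20.822 kPa
Denominator = 18.3·3.7·sin12.9°·cos12.9° = 18.3·3.7·0.2233·0.9748 = 14.735 kPa
FS = 20.822 / 14.735 = 1.413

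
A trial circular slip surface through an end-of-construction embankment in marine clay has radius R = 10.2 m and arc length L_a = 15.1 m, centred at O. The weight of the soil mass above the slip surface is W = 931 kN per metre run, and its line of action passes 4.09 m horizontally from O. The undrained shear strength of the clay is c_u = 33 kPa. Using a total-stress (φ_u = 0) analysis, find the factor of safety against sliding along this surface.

FS = 1.33

Taking moments about the centre O, the resisting moment is provided by the undrained shear strength acting along the arc:
M_R = c_u·L_a·R = 33·15.10·10.2 = 5082.7 kN·m/m
M_D = W·d = 931·4.09 = 3807.8 kN·m/m
FS = M_R / M_D = 5082.7 / 3807.8 = 1.335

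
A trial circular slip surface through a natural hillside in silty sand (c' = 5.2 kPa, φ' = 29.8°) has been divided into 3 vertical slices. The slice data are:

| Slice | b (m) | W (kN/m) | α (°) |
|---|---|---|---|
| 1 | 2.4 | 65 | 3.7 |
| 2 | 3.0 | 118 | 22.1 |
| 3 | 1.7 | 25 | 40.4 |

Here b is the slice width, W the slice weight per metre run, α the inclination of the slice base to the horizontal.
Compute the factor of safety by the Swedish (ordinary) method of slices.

FS = 2.34

Ordinary method of slices: FS = Σ[c'·Δl_i + (W_i cosα_i)·tanφ'] / Σ W_i sinα_i, with Δl_i = b_i / cosα_i.
Slice 1: Δl = 2.4/cos3.7° = 2.405 m; N'_1 = 65·cos3.7° = 64.9; c'Δl = 12.51; W sinα = 4.2
Slice 2: Δl = 3.0/cos22.1° = 3.238 m; N'_2 = 118·cos22.1° = 109.3; c'Δl = 16.84; W sinα = 44.4
Slice 3: Δl = 1.7/cos40.4° = 2.232 m; N'_3 = 25·cos40.4° = 19.0; c'Δl = 11.61; W sinα = 16.2
Σc'Δl = 41.0 kN/m; ΣN' = 193.2 kN/m; ΣW sinα = 64.8 kN/m
Resisting = 41.0 + 193.2·tan29.8° = 41.0 + 110.7 = 151.6 kN/m
FS = 151.6 / 64.8 = 2.340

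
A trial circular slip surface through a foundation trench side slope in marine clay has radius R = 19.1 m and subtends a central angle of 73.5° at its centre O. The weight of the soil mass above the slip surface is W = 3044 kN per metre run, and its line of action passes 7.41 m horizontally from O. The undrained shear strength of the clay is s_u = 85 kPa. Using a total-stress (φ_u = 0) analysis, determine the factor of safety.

FS = 1.76

Taking moments about the centre O, the resisting moment is provided by the undrained shear strength acting along the arc:
Arc length L_a = R·θ = 19.1·(73.5°·π/180) = 19.1·1.2828 = 24.50 m
M_R = s_u·L_a·R = 85·24.50·19.1 = 39778.7 kN·m/m
M_D = W·d = 3044·7.41 = 22556.0 kN·m/m
FS = M_R / M_D = 39778.7 / 22556.0 = 1.764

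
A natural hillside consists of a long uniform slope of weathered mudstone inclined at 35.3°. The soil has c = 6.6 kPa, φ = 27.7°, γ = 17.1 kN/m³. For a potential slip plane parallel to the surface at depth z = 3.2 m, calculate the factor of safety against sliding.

FS = 1.00

For an infinite slope with a slip plane parallel to the surface (no pore pressure): FS = [c + γz cos²β tanφ] / [γz sinβ cosβ].
γz = 17.1·3.2 = 54.72 kN/m²
Numerator = 6.6 + 54.72·cos²35.3°·tan27.7° = 6.6 + 54.72·0.6661·0.5250 = 25.736 kPa
Denominator = 54.72·sin35.3°·cos35.3° = 54.72·0.5779·0.8161 = 25.807 kPa
FS = 25.736 / 25.807 = 0.997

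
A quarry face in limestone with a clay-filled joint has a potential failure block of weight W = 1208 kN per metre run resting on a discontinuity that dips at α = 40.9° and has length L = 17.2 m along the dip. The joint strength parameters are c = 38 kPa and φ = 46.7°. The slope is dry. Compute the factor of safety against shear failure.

FS = 2.05

Resolving the block weight along and normal to the plane and applying the Mohr–Coulomb strength on the joint:
N' = W cosα = 1208·cos40.9° = 913.1 kN/m
Driving force T = W sinα = 1208·sin40.9° = 790.9 kN/m
Resisting force R = c·L + N'·tanφ = 38·17.2 + 913.1·tan46.7° = 653.6 + 968.9 = 1622.5 kN/m
FS = R / T = 1622.5 / 790.9 = 2.051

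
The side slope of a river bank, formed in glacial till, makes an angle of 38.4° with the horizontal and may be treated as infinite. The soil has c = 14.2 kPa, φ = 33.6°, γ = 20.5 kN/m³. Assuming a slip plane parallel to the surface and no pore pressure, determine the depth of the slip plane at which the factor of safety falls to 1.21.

z = 3.83 m

Setting FS = 1.21 in FS = [c + γz cos²β tanφ] / [γz sinβ cosβ] and solving for z:
z = c / [γ cosβ (FS·sinβ − cosβ·tanφ)]
  = 14.2 / [20.5·cos38.4°·(1.21·sin38.4° − cos38.4°·tan33.6°)]
  = 14.2 / [20.5·0.7837·(1.21·0.6211 − 0.7837·0.6644)]
  = 14.2 / 3.7096 = 3.828 m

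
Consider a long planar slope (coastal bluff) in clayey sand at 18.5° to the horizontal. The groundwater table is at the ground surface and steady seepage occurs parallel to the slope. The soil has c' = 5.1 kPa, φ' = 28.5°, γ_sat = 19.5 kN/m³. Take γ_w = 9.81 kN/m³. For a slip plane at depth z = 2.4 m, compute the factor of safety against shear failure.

With seepage parallel to the slope and the water table at the surface, the effective normal stress on the slip plane uses the buoyant unit weight γ' = γ_sat − γ_w while the driving shear stress uses γ_sat:
FS = [c' + γ' z cos²β tanφ'] / [γ_sat z sinβ cosβ]
γ' = 19.5 − 9.81 = 9.69 kN/m³
Numerator = 5.1 + 9.69·2.4·cos²18.5°·tan28.5° = 5.1 + 9.69·2.4·0.8993·0.5430 = 16.456 kPa
Denominator = 19.5·2.4·sin18.5°·cos18.5° = 19.5·2.4·0.3173·0.9483 = 14.082 kPa
FS = 16.456 / 14.082 = 1.169

FS = 1.17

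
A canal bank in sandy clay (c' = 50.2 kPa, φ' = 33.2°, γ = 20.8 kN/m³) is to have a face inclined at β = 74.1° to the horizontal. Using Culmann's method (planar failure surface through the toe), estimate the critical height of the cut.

Culmann's analysis gives the critical failure plane at α_cr = (β + φ')/2 = (74.1 + 33.2)/2 = 53.6°, and the critical height
H_c = (4c'/γ) · sinβ cosφ' / [1 − cos(β − φ')]
    = (4·50.2/20.8) · sin74.1°·cos33.2° / [1 − cos(40.9°)]
    = 9.654 · 0.9617·0.8368 / [1 − 0.7559]
    = 9.654 · 0.8048 / 0.2441
    = 31.82 m

H_c = 31.82 m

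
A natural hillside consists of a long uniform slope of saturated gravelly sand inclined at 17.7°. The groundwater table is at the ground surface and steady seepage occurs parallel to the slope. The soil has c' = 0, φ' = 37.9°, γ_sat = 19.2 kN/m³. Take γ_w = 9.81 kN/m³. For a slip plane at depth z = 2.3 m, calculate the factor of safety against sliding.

With seepage parallel to the slope and the water table at the surface, the effective normal stress on the slip plane uses the buoyant unit weight γ' = γ_sat − γ_w while the driving shear stress uses γ_sat:
FS = [c' + γ' z cos²β tanφ'] / [γ_sat z sinβ cosβ]
(For c' = 0 this reduces to FS = (γ'/γ_sat)·tanφ'/tanβ.)
γ' = 19.2 − 9.81 = 9.39 kN/m³
Numerator = 0.0 + 9.39·2.3·cos²17.7°·tan37.9° = 0.0 + 9.39·2.3·0.9076·0.7785 = 15.259 kPa
Denominator = 19.2·2.3·sin17.7°·cos17.7° = 19.2·2.3·0.3040·0.9527 = 12.791 kPa
FS = 15.259 / 12.791 = 1.193

FS = 1.19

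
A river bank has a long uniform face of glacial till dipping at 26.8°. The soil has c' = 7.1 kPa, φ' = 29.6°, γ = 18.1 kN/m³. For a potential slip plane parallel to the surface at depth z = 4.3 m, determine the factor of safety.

For an infinite slope with a slip plane parallel to the surface (no pore pressure): FS = [c' + γz cos²β tanφ'] / [γz sinβ cosβ].
γz = 18.1·4.3 = 77.83 kN/m²
Numerator = 7.1 + 77.83·cos²26.8°·tan29.6° = 7.1 + 77.83·0.7967·0.5681 = 42.325 kPa
Denominator = 77.83·sin26.8°·cos26.8° = 77.83·0.4509·0.8926 = 31.322 kPa
FS = 42.325 / 31.322 = 1.351

FS = 1.35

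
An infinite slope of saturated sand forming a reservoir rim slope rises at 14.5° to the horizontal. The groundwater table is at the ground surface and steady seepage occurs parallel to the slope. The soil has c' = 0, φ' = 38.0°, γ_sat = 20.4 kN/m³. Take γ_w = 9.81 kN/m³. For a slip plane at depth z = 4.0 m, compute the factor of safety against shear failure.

FS = 1.57

With seepage parallel to the slope and the water table at the surface, the effective normal stress on the slip plane uses the buoyant unit weight γ' = γ_sat − γ_w while the driving shear stress uses γ_sat:
FS = [c' + γ' z cos²β tanφ'] / [γ_sat z sinβ cosβ]
(For c' = 0 this reduces to FS = (γ'/γ_sat)·tanφ'/tanβ.)
γ' = 20.4 − 9.81 = 10.59 kN/m³
Numerator = 0.0 + 10.59·4.0·cos²14.5°·tan38.0° = 0.0 + 10.59·4.0·0.9373·0.7813 = 31.021 kPa
Denominator = 20.4·4.0·sin14.5°·cos14.5° = 20.4·4.0·0.2504·0.9681 = 19.780 kPa
FS = 31.021 / 19.780 = 1.568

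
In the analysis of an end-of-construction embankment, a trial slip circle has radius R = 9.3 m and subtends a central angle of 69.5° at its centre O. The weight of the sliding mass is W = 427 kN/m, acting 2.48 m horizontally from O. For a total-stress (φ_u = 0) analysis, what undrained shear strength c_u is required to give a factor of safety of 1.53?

FS = c_u·L_a·R / (W·d), so c_u = FS·W·d / (L_a·R).
Arc length L_a = R·θ = 9.3·(69.5°·π/180) = 9.3·1.2130 = 11.28 m
c_u = 1.53·427·2.48 / (11.28·9.3) = 1620.2 / 104.91 = 15.44 kPa

c_u = 15.4 kPa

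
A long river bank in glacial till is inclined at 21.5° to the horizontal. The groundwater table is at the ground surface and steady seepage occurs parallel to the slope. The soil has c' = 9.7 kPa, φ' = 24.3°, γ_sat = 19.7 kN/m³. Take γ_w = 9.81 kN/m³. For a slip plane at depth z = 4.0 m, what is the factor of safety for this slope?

FS = 0.94

With seepage parallel to the slope and the water table at the surface, the effective normal stress on the slip plane uses the buoyant unit weight γ' = γ_sat − γ_w while the driving shear stress uses γ_sat:
FS = [c' + γ' z cos²β tanφ'] / [γ_sat z sinβ cosβ]
γ' = 19.7 − 9.81 = 9.89 kN/m³
Numerator = 9.7 + 9.89·4.0·cos²21.5°·tan24.3° = 9.7 + 9.89·4.0·0.8657·0.4515 = 25.163 kPa
Denominator = 19.7·4.0·sin21.5°·cos21.5° = 19.7·4.0·0.3665·0.9304 = 26.871 kPa
FS = 25.163 / 26.871 = 0.936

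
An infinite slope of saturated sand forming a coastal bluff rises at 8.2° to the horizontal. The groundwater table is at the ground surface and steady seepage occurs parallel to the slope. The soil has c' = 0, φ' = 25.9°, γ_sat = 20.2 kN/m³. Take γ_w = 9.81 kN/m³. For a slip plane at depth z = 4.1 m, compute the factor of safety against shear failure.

With seepage parallel to the slope and the water table at the surface, the effective normal stress on the slip plane uses the buoyant unit weight γ' = γ_sat − γ_w while the driving shear stress uses γ_sat:
FS = [c' + γ' z cos²β tanφ'] / [γ_sat z sinβ cosβ]
(For c' = 0 this reduces to FS = (γ'/γ_sat)·tanφ'/tanβ.)
γ' = 20.2 − 9.81 = 10.39 kN/m³
Numerator = 0.0 + 10.39·4.1·cos²8.2°·tan25.9° = 0.0 + 10.39·4.1·0.9797·0.4856 = 20.264 kPa
Denominator = 20.2·4.1·sin8.2°·cos8.2° = 20.2·4.1·0.1426·0.9898 = 11.692 kPa
FS = 20.264 / 11.692 = 1.733

FS = 1.73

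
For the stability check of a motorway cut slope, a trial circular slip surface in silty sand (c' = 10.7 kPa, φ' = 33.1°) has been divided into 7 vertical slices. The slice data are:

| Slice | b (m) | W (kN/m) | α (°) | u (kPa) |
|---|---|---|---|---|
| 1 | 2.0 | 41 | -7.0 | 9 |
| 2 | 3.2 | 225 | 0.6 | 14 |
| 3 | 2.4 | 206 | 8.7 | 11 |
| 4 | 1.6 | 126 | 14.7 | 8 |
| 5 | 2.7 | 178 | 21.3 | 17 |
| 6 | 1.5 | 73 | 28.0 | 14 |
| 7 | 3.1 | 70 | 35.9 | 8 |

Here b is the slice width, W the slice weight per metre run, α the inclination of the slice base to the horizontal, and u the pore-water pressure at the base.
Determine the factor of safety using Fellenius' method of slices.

Ordinary method of slices: FS = Σ[c'·Δl_i + (W_i cosα_i − u_i·Δl_i)·tanφ'] / Σ W_i sinα_i, with Δl_i = b_i / cosα_i.
Slice 1: Δl = 2.0/cos(-7.0°) = 2.015 m; N'_1 = 41·cos(-7.0°) − 9·2.015 = 22.6; c'Δl = 21.56; W sinα = -5.0
Slice 2: Δl = 3.2/cos0.6° = 3.200 m; N'_2 = 225·cos0.6° − 14·3.200 = 180.2; c'Δl = 34.24; W sinα = 2.4
Slice 3: Δl = 2.4/cos8.7° = 2.428 m; N'_3 = 206·cos8.7° − 11·2.428 = 176.9; c'Δl = 25.98; W sinα = 31.2
Slice 4: Δl = 1.6/cos14.7° = 1.654 m; N'_4 = 126·cos14.7° − 8·1.654 = 108.6; c'Δl = 17.70; W sinα = 32.0
Slice 5: Δl = 2.7/cos21.3° = 2.898 m; N'_5 = 178·cos21.3° − 17·2.898 = 116.6; c'Δl = 31.01; W sinα = 64.7
Slice 6: Δl = 1.5/cos28.0° = 1.699 m; N'_6 = 73·cos28.0° − 14·1.699 = 40.7; c'Δl = 18.18; W sinα = 34.3
Slice 7: Δl = 3.1/cos35.9° = 3.827 m; N'_7 = 70·cos35.9° − 8·3.827 = 26.1; c'Δl = 40.95; W sinα = 41.0
Σc'Δl = 189.6 kN/m; ΣN' = 671.6 kN/m; ΣW sinα = 200.5 kN/m
Resisting = 189.6 + 671.6·tan33.1° = 189.6 + 437.8 = 627.5 kN/m
FS = 627.5 / 200.5 = 3.130

FS = 3.13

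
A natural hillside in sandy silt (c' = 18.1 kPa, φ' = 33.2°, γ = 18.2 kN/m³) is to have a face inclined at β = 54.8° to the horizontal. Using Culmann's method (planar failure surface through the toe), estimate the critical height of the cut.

Culmann's analysis gives the critical failure plane at α_cr = (β + φ')/2 = (54.8 + 33.2)/2 = 44.0°, and the critical height
H_c = (4c'/γ) · sinβ cosφ' / [1 − cos(β − φ')]
    = (4·18.1/18.2) · sin54.8°·cos33.2° / [1 − cos(21.6°)]
    = 3.978 · 0.8171·0.8368 / [1 − 0.9298]
    = 3.978 · 0.6838 / 0.0702
    = 38.73 m

H_c = 38.73 m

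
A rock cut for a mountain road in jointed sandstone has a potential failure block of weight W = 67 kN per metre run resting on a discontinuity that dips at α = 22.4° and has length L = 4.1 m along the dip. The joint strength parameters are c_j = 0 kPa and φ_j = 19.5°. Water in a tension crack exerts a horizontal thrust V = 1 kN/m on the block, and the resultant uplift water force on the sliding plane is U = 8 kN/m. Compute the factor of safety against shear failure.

Resolving the block weight along and normal to the plane and applying the Mohr–Coulomb strength on the joint:
N' = W cosα − U − V sinα = 67·cos22.4° − 8 − 1·sin22.4° = 53.6 kN/m
Driving force T = W sinα + V cosα = 67·sin22.4° + 1·cos22.4° = 26.5 kN/m
Resisting force R = c_j·L + N'·tanφ_j = 0·4.1 + 53.6·tan19.5° = 0.0 + 19.0 = 19.0 kN/m
FS = R / T = 19.0 / 26.5 = 0.717

FS = 0.72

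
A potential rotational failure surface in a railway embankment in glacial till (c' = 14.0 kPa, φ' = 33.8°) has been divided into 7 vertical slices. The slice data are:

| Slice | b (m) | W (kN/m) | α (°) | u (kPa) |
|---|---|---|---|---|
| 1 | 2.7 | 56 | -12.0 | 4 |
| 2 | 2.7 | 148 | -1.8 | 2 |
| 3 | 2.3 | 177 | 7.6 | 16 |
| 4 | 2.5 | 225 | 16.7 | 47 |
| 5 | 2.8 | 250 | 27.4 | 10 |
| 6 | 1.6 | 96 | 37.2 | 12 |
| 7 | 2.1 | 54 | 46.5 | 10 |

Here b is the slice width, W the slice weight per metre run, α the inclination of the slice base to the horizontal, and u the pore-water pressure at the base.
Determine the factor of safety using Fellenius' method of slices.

Ordinary method of slices: FS = Σ[c'·Δl_i + (W_i cosα_i − u_i·Δl_i)·tanφ'] / Σ W_i sinα_i, with Δl_i = b_i / cosα_i.
Slice 1: Δl = 2.7/cos(-12.0°) = 2.760 m; N'_1 = 56·cos(-12.0°) − 4·2.760 = 43.7; c'Δl = 38.64; W sinα = -11.6
Slice 2: Δl = 2.7/cos(-1.8°) = 2.701 m; N'_2 = 148·cos(-1.8°) − 2·2.701 = 142.5; c'Δl = 37.82; W sinα = -4.6
Slice 3: Δl = 2.3/cos7.6° = 2.320 m; N'_3 = 177·cos7.6° − 16·2.320 = 138.3; c'Δl = 32.49; W sinα = 23.4
Slice 4: Δl = 2.5/cos16.7° = 2.610 m; N'_4 = 225·cos16.7° − 47·2.610 = 92.8; c'Δl = 36.54; W sinα = 64.7
Slice 5: Δl = 2.8/cos27.4° = 3.154 m; N'_5 = 250·cos27.4° − 10·3.154 = 190.4; c'Δl = 44.15; W sinα = 115.0
Slice 6: Δl = 1.6/cos37.2° = 2.009 m; N'_6 = 96·cos37.2° − 12·2.009 = 52.4; c'Δl = 28.12; W sinα = 58.0
Slice 7: Δl = 2.1/cos46.5° = 3.051 m; N'_7 = 54·cos46.5° − 10·3.051 = 6.7; c'Δl = 42.71; W sinα = 39.2
Σc'Δl = 260.5 kN/m; ΣN' = 666.9 kN/m; ΣW sinα = 284.0 kN/m
Resisting = 260.5 + 666.9·tan33.8° = 260.5 + 446.4 = 706.9 kN/m
FS = 706.9 / 284.0 = 2.489

FS = 2.49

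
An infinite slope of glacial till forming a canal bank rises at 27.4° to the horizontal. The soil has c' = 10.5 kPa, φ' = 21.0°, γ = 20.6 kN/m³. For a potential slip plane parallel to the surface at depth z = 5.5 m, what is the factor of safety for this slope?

FS = 0.97

For an infinite slope with a slip plane parallel to the surface (no pore pressure): FS = [c' + γz cos²β tanφ'] / [γz sinβ cosβ].
γz = 20.6·5.5 = 113.30 kN/m²
Numerator = 10.5 + 113.30·cos²27.4°·tan21.0° = 10.5 + 113.30·0.7882·0.3839 = 44.781 kPa
Denominator = 113.30·sin27.4°·cos27.4° = 113.30·0.4602·0.8878 = 46.291 kPa
FS = 44.781 / 46.291 = 0.967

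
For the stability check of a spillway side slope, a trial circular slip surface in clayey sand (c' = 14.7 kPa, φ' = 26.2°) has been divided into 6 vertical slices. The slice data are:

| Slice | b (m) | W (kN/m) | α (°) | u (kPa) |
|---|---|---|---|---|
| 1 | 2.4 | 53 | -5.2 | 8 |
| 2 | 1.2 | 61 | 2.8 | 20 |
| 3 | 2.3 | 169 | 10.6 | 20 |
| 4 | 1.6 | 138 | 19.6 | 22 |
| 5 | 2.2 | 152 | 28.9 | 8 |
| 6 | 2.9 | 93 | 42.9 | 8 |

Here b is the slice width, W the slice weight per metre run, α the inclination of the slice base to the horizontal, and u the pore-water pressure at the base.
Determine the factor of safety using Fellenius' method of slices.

FS = 1.98

Ordinary method of slices: FS = Σ[c'·Δl_i + (W_i cosα_i − u_i·Δl_i)·tanφ'] / Σ W_i sinα_i, with Δl_i = b_i / cosα_i.
Slice 1: Δl = 2.4/cos(-5.2°) = 2.410 m; N'_1 = 53·cos(-5.2°) − 8·2.410 = 33.5; c'Δl = 35.43; W sinα = -4.8
Slice 2: Δl = 1.2/cos2.8° = 1.201 m; N'_2 = 61·cos2.8° − 20·1.201 = 36.9; c'Δl = 17.66; W sinα = 3.0
Slice 3: Δl = 2.3/cos10.6° = 2.340 m; N'_3 = 169·cos10.6° − 20·2.340 = 119.3; c'Δl = 34.40; W sinα = 31.1
Slice 4: Δl = 1.6/cos19.6° = 1.698 m; N'_4 = 138·cos19.6° − 22·1.698 = 92.6; c'Δl = 24.97; W sinα = 46.3
Slice 5: Δl = 2.2/cos28.9° = 2.513 m; N'_5 = 152·cos28.9° − 8·2.513 = 113.0; c'Δl = 36.94; W sinα = 73.5
Slice 6: Δl = 2.9/cos42.9° = 3.959 m; N'_6 = 93·cos42.9° − 8·3.959 = 36.5; c'Δl = 58.19; W sinα = 63.3
Σc'Δl = 207.6 kN/m; ΣN' = 431.8 kN/m; ΣW sinα = 212.3 kN/m
Resisting = 207.6 + 431.8·tan26.2° = 207.6 + 212.5 = 420.0 kN/m
FS = 420.0 / 212.3 = 1.978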